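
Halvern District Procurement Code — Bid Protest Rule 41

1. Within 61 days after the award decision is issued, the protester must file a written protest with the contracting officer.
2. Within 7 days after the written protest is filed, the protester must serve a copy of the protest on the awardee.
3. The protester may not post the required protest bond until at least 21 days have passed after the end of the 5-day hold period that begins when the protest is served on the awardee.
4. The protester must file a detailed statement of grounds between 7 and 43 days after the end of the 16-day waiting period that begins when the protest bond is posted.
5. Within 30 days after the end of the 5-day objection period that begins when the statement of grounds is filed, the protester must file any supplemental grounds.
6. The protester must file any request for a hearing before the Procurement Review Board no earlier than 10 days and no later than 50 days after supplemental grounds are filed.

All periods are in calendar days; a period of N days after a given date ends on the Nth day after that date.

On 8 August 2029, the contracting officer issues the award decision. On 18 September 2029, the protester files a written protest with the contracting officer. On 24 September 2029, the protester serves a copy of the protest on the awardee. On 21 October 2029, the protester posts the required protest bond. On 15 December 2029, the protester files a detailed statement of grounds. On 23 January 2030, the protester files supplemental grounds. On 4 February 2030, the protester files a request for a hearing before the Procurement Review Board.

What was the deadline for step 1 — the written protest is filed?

8 October 2029

Step 1 runs from 8 August 2029, when the award decision is issued. 61 days after 8 August 2029 is 8 October 2029.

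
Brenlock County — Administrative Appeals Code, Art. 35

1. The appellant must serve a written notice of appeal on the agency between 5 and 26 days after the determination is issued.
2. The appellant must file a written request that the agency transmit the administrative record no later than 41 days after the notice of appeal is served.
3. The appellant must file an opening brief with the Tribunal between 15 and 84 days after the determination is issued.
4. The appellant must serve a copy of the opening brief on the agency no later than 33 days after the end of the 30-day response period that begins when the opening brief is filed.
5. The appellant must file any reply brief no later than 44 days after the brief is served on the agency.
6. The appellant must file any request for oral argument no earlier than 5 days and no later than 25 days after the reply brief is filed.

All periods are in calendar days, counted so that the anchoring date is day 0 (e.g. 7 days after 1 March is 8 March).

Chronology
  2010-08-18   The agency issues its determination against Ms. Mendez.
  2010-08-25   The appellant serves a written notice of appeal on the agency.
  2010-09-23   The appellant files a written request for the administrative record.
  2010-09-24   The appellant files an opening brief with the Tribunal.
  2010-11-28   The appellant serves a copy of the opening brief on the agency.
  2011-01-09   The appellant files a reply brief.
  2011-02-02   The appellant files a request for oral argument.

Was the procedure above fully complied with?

No

Step 1: the window is 5–26 days after 2010-08-18 (when the determination is issued), so 2010-08-23 through 2010-09-13; 2010-08-25 falls inside that range.
Step 2: 41 days after 2010-08-25 (when the notice of appeal is served) is 2010-10-05; completed 2010-09-23, before the deadline.
Step 3: the window is 15–84 days after 2010-08-18 (when the determination is issued), so 2010-09-02 through 2010-11-10; done 2010-09-24 — within the window.
Step 4: 33 days after 2010-10-24 (end of the 30-day response period, which began when the opening brief is filed on 2010-09-24) is 2010-11-26; 2010-11-28 misses that deadline by 2 days.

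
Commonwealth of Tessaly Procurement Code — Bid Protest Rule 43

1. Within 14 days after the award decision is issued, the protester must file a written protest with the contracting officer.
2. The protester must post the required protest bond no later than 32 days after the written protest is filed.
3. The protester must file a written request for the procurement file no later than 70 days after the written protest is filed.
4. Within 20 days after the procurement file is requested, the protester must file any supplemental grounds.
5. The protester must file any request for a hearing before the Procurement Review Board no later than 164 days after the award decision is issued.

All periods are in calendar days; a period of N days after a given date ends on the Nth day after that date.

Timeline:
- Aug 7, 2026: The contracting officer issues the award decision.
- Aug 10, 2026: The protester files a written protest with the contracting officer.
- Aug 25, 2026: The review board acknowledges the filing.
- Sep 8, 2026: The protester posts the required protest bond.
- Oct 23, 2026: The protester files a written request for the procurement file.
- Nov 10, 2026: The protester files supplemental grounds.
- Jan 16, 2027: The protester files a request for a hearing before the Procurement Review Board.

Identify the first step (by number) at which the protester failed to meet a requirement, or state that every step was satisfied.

Step 3

(1) due by Aug 7, 2026 + 14 days = Aug 21, 2026; Aug 10, 2026 is within that limit.
(2) due by Aug 10, 2026 + 32 days = Sep 11, 2026; done Sep 8, 2026 — timely.
(3) due by Aug 10, 2026 + 70 days = Oct 19, 2026; Oct 23, 2026 misses that deadline by 4 days.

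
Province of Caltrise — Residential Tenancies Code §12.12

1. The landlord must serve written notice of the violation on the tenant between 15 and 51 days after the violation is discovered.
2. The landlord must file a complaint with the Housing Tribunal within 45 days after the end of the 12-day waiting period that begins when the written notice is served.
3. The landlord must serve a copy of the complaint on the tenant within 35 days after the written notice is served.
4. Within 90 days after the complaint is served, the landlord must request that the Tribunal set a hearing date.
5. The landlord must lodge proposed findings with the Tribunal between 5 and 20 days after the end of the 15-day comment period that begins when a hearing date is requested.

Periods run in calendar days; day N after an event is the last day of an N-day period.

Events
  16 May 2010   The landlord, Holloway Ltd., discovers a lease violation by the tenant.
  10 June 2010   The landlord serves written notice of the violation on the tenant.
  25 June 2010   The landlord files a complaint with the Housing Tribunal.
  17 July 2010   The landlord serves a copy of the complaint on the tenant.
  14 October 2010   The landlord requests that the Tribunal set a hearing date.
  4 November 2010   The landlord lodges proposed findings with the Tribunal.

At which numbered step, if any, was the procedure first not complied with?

Step 3

Step 1: the window is 15–51 days after 16 May 2010 (when the violation is discovered), so 31 May 2010 through 6 July 2010; done 10 June 2010, which is between those dates.
Step 2: 45 days after 22 June 2010 (end of the 12-day waiting period, which began when the written notice is served on 10 June 2010) is 6 August 2010; done 25 June 2010 — timely.
Step 3: 35 days after 10 June 2010 (when the written notice is served) is 15 July 2010; not done until 17 July 2010, 2 days after the deadline.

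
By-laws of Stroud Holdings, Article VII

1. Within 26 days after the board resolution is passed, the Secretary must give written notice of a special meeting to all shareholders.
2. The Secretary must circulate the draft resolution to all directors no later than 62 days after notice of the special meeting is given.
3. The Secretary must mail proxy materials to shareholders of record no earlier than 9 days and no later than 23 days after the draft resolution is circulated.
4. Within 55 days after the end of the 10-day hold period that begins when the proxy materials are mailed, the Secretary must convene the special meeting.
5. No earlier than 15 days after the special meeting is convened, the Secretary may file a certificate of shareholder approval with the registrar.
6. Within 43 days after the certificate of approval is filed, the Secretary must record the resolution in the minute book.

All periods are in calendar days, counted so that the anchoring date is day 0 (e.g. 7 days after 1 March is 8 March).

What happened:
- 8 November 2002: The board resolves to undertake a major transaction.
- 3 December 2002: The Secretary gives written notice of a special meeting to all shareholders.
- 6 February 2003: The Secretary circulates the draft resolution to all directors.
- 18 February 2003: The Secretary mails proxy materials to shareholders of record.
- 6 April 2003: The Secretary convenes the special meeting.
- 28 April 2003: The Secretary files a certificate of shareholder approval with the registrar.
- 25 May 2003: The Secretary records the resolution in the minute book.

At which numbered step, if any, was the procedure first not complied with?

Step 2

Step 1: 26 days after 8 November 2002 (when the board resolution is passed) is 4 December 2002; completed 3 December 2002, before the deadline.
Step 2: 62 days after 3 December 2002 (when notice of the special meeting is given) is 3 February 2003; done 6 February 2003 — 3 days late.
Later steps need not be reached.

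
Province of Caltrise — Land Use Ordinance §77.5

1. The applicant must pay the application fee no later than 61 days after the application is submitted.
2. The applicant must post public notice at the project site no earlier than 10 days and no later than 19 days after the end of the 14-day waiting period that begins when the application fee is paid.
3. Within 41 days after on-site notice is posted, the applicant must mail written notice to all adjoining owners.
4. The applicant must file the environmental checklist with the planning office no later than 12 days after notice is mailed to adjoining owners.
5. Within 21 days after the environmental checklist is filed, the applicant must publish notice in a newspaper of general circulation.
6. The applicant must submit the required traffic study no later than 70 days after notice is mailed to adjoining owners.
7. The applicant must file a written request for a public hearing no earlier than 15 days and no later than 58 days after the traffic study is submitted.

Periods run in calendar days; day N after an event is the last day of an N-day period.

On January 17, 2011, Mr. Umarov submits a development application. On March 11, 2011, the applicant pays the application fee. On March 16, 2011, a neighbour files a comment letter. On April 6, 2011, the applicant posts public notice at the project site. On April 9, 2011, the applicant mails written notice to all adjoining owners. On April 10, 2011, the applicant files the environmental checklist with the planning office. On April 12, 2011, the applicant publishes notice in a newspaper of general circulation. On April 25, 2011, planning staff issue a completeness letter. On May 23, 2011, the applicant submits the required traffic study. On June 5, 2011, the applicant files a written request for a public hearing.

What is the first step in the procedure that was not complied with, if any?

Step 7

Step 1: 61 days after January 17, 2011 (when the application is submitted) is March 19, 2011; done March 11, 2011 — timely.
Step 2: the window is 10–19 days after March 25, 2011 (end of the 14-day waiting period, which began when the application fee is paid on March 11, 2011), so April 4, 2011 through April 13, 2011; done April 6, 2011 — within the window.
Step 3: 41 days after April 6, 2011 (when on-site notice is posted) is May 17, 2011; April 9, 2011 is within that limit.
Step 4: 12 days after April 9, 2011 (when notice is mailed to adjoining owners) is April 21, 2011; done April 10, 2011 — timely.
Step 5: 21 days after April 10, 2011 (when the environmental checklist is filed) is May 1, 2011; done April 12, 2011 — timely.
Step 6: 70 days after April 9, 2011 (when notice is mailed to adjoining owners) is June 18, 2011; done May 23, 2011 — timely.
Step 7: the window is 15–58 days after May 23, 2011 (when the traffic study is submitted), so June 7, 2011 through July 20, 2011; June 5, 2011 is 2 days too early.
The procedure was therefore not followed at step 7.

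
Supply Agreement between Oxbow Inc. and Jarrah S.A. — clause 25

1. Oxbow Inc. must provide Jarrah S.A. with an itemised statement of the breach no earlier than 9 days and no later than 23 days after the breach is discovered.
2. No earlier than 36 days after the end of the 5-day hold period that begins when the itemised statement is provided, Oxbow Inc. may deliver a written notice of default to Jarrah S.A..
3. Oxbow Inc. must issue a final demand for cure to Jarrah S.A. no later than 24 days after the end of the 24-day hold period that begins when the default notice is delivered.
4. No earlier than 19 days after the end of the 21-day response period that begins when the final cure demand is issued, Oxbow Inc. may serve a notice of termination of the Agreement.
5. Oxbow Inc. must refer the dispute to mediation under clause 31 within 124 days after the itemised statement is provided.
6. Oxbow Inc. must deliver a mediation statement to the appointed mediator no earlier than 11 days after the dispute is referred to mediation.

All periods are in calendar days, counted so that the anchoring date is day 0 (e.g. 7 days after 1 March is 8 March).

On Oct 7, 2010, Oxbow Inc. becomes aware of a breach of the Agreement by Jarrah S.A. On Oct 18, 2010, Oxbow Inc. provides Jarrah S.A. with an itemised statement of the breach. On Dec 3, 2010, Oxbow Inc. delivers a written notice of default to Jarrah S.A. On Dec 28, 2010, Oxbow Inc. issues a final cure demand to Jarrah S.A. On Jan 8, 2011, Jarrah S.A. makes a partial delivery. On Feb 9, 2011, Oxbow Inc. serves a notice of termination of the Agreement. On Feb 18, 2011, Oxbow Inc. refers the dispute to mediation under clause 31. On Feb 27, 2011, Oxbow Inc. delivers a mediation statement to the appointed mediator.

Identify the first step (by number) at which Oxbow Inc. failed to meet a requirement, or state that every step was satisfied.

Step 6

Step 1: the window is 9–23 days after Oct 7, 2010 (when the breach is discovered), so Oct 16, 2010 through Oct 30, 2010; Oct 18, 2010 falls inside that range.
Step 2: the earliest permitted date is 36 days after Oct 23, 2010 (end of the 5-day hold period, which began when the itemised statement is provided on Oct 18, 2010), i.e. Nov 28, 2010; done Dec 3, 2010, after the minimum wait.
Step 3: 24 days after Dec 27, 2010 (end of the 24-day hold period, which began when the default notice is delivered on Dec 3, 2010) is Jan 20, 2011; Dec 28, 2010 is within that limit.
Step 4: the earliest permitted date is 19 days after Jan 18, 2011 (end of the 21-day response period, which began when the final cure demand is issued on Dec 28, 2010), i.e. Feb 6, 2011; done Feb 9, 2011 — permitted.
Step 5: 124 days after Oct 18, 2010 (when the itemised statement is provided) is Feb 19, 2011; done Feb 18, 2011 — timely.
Step 6: the earliest permitted date is 11 days after Feb 18, 2011 (when the dispute is referred to mediation), i.e. Mar 1, 2011; Feb 27, 2011 is 2 days before the earliest permitted date.
The analysis stops there.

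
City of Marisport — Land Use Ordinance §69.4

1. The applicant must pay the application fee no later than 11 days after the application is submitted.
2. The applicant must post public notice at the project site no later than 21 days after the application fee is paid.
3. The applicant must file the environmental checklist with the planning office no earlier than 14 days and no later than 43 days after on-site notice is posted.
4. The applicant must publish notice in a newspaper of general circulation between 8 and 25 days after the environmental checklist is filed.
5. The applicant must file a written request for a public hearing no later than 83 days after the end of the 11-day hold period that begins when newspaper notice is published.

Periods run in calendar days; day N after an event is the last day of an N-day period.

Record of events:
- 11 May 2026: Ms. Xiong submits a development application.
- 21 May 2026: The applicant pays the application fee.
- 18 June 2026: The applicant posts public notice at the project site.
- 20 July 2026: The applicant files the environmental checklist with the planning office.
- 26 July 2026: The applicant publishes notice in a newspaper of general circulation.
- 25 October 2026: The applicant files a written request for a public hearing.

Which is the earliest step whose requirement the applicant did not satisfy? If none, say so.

(1) due by 11 May 2026 + 11 days = 22 May 2026; 21 May 2026 is within that limit.
(2) due by 21 May 2026 + 21 days = 11 June 2026; not done until 18 June 2026, 7 days after the deadline.
Later steps need not be reached.

Step 2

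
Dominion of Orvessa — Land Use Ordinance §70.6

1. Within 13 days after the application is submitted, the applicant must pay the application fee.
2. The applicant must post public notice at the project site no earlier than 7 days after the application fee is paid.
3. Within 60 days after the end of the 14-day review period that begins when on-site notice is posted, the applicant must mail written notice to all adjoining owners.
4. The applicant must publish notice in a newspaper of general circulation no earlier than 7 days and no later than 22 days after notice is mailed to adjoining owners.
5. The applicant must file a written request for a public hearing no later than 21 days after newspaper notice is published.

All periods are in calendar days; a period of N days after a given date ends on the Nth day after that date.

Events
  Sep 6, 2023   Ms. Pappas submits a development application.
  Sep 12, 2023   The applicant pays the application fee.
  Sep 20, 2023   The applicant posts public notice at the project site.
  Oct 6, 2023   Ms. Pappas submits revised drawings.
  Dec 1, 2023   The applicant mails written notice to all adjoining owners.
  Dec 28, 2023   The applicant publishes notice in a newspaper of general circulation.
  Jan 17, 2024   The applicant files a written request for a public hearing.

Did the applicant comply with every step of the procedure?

Step 1 — counting 13 days from Sep 6, 2023 (when the application is submitted) gives a deadline of Sep 19, 2023; completed Sep 12, 2023, before the deadline.
Step 2 — must wait 7 days from Sep 12, 2023 (when the application fee is paid), so not before Sep 19, 2023; done Sep 20, 2023, after the minimum wait.
Step 3 — counting 60 days from Oct 4, 2023 (end of the 14-day review period, which began when on-site notice is posted on Sep 20, 2023) gives a deadline of Dec 3, 2023; done Dec 1, 2023 — timely.
Step 4 — 7 and 22 days from Dec 1, 2023 (when notice is mailed to adjoining owners) are Dec 8, 2023 and Dec 23, 2023 respectively; Dec 28, 2023 is 5 days past the end of the window.
The analysis stops there.

No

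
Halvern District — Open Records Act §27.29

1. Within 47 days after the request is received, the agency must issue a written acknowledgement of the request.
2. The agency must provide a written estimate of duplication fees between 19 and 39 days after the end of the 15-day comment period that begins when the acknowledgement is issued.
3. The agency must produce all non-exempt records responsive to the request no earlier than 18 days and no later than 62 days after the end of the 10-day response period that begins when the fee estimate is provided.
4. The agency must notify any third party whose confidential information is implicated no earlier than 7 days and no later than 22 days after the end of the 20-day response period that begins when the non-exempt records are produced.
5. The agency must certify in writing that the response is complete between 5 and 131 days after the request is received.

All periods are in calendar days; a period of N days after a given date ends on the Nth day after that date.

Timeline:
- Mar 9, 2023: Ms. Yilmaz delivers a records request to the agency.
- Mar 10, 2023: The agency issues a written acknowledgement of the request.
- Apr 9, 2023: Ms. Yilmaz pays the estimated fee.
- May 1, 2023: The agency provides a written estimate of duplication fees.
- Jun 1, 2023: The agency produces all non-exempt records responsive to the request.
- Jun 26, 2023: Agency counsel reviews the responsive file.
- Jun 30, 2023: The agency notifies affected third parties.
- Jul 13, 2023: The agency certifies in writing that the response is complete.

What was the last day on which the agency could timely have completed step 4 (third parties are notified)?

Jul 13, 2023

The non-exempt records are produced on Jun 1, 2023; the 20-day response period therefore ends Jun 21, 2023, and step 4 runs from that date. The window is 7–22 days after Jun 21, 2023; it closes on Jul 13, 2023.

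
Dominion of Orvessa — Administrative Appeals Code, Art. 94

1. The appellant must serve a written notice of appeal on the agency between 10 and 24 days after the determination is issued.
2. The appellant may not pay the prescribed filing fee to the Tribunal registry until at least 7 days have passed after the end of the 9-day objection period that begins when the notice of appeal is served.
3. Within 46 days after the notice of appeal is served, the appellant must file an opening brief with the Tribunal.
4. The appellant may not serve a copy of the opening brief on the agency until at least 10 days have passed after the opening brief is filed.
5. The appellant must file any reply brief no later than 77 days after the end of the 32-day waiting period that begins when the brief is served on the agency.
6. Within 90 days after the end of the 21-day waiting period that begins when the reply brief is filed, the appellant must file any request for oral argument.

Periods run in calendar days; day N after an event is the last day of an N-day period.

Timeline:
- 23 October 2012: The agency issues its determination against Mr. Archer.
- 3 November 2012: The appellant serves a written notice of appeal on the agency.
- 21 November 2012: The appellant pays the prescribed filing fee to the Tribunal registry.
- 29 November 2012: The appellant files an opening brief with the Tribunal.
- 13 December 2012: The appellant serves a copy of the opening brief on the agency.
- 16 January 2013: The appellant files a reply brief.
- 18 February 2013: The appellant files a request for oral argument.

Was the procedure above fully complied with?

Step 1 — 10 and 24 days from 23 October 2012 (when the determination is issued) are 2 November 2012 and 16 November 2012 respectively; done 3 November 2012, which is between those dates.
Step 2 — must wait 7 days from 12 November 2012 (end of the 9-day objection period, which began when the notice of appeal is served on 3 November 2012), so not before 19 November 2012; 21 November 2012 is on or after that date.
Step 3 — counting 46 days from 3 November 2012 (when the notice of appeal is served) gives a deadline of 19 December 2012; done 29 November 2012 — timely.
Step 4 — must wait 10 days from 29 November 2012 (when the opening brief is filed), so not before 9 December 2012; done 13 December 2012, after the minimum wait.
Step 5 — counting 77 days from 14 January 2013 (end of the 32-day waiting period, which began when the brief is served on the agency on 13 December 2012) gives a deadline of 1 April 2013; completed 16 January 2013, before the deadline.
Step 6 — counting 90 days from 6 February 2013 (end of the 21-day waiting period, which began when the reply brief is filed on 16 January 2013) gives a deadline of 7 May 2013; 18 February 2013 is within that limit.

Yes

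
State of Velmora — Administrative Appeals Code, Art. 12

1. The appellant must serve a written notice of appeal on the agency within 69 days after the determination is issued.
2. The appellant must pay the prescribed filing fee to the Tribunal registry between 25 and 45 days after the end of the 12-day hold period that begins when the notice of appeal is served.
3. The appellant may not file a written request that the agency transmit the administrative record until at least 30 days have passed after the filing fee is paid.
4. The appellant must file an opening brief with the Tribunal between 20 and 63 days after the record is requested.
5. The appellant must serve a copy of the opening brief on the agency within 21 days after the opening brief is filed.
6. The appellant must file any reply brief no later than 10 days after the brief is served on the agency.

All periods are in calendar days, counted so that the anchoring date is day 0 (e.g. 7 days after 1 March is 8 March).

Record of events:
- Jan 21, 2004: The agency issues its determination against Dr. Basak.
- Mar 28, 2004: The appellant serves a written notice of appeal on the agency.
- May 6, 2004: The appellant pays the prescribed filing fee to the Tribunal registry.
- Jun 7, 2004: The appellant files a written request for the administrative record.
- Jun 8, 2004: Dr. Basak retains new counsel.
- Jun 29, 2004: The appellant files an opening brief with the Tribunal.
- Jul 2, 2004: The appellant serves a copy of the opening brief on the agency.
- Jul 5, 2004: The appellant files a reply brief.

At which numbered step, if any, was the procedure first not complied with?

Step 1 — counting 69 days from Jan 21, 2004 (when the determination is issued) gives a deadline of Mar 30, 2004; completed Mar 28, 2004, before the deadline.
Step 2 — 25 and 45 days from Apr 9, 2004 (end of the 12-day hold period, which began when the notice of appeal is served on Mar 28, 2004) are May 4, 2004 and May 24, 2004 respectively; done May 6, 2004, which is between those dates.
Step 3 — must wait 30 days from May 6, 2004 (when the filing fee is paid), so not before Jun 5, 2004; done Jun 7, 2004, after the minimum wait.
Step 4 — 20 and 63 days from Jun 7, 2004 (when the record is requested) are Jun 27, 2004 and Aug 9, 2004 respectively; Jun 29, 2004 falls inside that range.
Step 5 — counting 21 days from Jun 29, 2004 (when the opening brief is filed) gives a deadline of Jul 20, 2004; done Jul 2, 2004 — timely.
Step 6 — counting 10 days from Jul 2, 2004 (when the brief is served on the agency) gives a deadline of Jul 12, 2004; done Jul 5, 2004 — timely.

None — every step was satisfied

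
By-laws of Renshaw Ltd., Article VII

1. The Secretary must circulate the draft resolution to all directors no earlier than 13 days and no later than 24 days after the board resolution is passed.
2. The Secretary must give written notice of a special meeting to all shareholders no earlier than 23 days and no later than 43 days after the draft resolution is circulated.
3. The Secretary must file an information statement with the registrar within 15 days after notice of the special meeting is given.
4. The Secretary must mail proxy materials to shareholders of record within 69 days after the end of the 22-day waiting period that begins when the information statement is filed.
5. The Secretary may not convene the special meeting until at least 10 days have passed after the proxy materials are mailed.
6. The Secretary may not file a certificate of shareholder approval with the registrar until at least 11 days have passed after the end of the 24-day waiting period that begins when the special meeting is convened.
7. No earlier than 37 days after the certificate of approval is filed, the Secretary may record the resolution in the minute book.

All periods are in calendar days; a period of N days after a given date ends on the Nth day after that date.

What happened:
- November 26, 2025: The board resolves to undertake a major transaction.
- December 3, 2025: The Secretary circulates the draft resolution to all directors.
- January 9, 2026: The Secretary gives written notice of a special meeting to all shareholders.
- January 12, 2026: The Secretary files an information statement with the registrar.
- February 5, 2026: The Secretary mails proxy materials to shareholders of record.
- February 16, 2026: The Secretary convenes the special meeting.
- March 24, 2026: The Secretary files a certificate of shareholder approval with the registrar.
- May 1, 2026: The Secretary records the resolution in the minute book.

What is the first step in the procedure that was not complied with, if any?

Step 1

(1) the permitted window runs from November 26, 2025 + 13 = December 9, 2025 to November 26, 2025 + 24 = December 20, 2025; December 3, 2025 is 6 days too early.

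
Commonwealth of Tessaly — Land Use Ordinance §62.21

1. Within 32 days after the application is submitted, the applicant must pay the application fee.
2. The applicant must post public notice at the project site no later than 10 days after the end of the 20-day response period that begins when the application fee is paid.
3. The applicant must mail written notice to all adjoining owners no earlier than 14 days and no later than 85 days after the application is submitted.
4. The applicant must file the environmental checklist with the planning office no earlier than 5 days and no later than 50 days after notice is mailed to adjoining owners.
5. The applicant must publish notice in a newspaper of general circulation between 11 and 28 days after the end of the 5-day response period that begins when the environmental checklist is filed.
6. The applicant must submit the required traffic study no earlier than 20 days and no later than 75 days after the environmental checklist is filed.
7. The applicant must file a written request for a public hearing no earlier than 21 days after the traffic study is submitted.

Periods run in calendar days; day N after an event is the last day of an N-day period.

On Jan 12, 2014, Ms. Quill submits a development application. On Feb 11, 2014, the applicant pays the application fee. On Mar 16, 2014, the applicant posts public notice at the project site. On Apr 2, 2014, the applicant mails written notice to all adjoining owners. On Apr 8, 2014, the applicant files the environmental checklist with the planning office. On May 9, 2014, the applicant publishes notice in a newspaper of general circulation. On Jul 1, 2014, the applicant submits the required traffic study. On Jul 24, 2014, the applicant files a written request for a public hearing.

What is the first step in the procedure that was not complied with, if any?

Step 2

(1) due by Jan 12, 2014 + 32 days = Feb 13, 2014; Feb 11, 2014 is within that limit.
(2) due by Mar 3, 2014 + 10 days = Mar 13, 2014; Mar 16, 2014 misses that deadline by 3 days.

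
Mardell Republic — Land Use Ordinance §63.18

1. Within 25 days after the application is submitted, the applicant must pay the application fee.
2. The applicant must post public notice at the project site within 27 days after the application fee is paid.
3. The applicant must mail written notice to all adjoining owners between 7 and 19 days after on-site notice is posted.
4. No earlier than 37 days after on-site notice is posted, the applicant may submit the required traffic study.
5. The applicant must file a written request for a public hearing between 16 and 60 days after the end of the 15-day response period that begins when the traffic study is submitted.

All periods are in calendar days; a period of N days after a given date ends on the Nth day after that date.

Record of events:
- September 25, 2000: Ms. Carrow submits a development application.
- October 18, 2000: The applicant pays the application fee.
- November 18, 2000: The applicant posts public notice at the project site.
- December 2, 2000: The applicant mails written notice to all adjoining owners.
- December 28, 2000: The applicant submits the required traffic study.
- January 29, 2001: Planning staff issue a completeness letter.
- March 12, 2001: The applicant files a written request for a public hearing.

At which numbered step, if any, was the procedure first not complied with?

(1) due by September 25, 2000 + 25 days = October 20, 2000; completed October 18, 2000, before the deadline.
(2) due by October 18, 2000 + 27 days = November 14, 2000; done November 18, 2000 — 4 days late.

Step 2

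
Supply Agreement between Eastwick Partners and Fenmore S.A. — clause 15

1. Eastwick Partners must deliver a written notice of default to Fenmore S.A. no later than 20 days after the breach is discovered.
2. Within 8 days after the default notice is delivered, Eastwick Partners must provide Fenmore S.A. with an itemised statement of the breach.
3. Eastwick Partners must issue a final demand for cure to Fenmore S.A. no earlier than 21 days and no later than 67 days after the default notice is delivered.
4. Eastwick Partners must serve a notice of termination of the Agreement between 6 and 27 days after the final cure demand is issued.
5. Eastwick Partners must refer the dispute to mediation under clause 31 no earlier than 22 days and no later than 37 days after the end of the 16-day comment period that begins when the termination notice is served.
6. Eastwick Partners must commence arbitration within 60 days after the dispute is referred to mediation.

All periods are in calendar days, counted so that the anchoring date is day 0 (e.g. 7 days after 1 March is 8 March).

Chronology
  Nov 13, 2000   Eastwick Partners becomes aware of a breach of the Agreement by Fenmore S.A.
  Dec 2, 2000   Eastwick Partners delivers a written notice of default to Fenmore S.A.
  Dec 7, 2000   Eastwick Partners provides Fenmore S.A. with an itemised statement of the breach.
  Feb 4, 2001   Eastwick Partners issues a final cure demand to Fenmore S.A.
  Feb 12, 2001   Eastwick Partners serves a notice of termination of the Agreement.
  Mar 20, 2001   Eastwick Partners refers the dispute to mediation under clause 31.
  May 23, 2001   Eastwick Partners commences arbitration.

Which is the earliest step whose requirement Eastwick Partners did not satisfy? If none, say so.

(1) due by Nov 13, 2000 + 20 days = Dec 3, 2000; completed Dec 2, 2000, before the deadline.
(2) due by Dec 2, 2000 + 8 days = Dec 10, 2000; completed Dec 7, 2000, before the deadline.
(3) the permitted window runs from Dec 2, 2000 + 21 = Dec 23, 2000 to Dec 2, 2000 + 67 = Feb 7, 2001; Feb 4, 2001 falls inside that range.
(4) the permitted window runs from Feb 4, 2001 + 6 = Feb 10, 2001 to Feb 4, 2001 + 27 = Mar 3, 2001; Feb 12, 2001 falls inside that range.
(5) the permitted window runs from Feb 28, 2001 + 22 = Mar 22, 2001 to Feb 28, 2001 + 37 = Apr 6, 2001; Mar 20, 2001 is 2 days too early.
The procedure was therefore not followed at step 5.

Step 5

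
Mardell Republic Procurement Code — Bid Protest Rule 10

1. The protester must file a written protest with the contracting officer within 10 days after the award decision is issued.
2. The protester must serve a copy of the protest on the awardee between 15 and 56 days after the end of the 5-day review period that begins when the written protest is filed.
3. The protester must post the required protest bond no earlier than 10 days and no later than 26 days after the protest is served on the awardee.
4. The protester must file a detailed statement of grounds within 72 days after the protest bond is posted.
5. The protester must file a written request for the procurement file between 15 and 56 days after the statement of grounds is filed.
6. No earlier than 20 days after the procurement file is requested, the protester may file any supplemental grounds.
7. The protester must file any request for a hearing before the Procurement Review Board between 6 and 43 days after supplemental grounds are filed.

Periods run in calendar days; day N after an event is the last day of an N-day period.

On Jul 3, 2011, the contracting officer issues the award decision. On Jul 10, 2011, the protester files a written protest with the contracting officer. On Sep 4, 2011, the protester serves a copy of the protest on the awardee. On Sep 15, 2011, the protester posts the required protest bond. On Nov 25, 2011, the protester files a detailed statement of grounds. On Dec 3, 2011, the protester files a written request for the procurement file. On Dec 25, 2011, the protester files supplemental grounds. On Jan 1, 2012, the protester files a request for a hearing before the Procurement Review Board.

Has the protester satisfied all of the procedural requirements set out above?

No

(1) due by Jul 3, 2011 + 10 days = Jul 13, 2011; Jul 10, 2011 is within that limit.
(2) the permitted window runs from Jul 15, 2011 + 15 = Jul 30, 2011 to Jul 15, 2011 + 56 = Sep 9, 2011; done Sep 4, 2011 — within the window.
(3) the permitted window runs from Sep 4, 2011 + 10 = Sep 14, 2011 to Sep 4, 2011 + 26 = Sep 30, 2011; done Sep 15, 2011 — within the window.
(4) due by Sep 15, 2011 + 72 days = Nov 26, 2011; done Nov 25, 2011 — timely.
(5) the permitted window runs from Nov 25, 2011 + 15 = Dec 10, 2011 to Nov 25, 2011 + 56 = Jan 20, 2012; done Dec 3, 2011 — 7 days before the window opened.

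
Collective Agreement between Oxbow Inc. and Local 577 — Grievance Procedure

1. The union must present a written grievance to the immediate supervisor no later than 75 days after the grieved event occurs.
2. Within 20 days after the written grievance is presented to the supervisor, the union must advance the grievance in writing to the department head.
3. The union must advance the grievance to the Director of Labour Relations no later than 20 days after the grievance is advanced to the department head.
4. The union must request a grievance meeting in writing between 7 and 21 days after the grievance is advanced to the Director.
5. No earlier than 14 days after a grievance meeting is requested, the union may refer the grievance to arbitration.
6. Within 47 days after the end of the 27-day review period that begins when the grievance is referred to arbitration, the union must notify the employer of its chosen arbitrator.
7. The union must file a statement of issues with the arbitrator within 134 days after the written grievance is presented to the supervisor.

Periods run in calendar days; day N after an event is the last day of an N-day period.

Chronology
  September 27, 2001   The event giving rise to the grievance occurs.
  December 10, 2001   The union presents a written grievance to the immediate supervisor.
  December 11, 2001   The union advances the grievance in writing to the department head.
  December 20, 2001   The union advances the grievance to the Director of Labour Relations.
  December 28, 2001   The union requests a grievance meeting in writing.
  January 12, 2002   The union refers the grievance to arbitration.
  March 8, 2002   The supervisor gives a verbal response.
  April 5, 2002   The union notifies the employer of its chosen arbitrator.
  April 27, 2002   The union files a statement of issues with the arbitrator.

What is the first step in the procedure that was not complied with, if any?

Step 6

Step 1: 75 days after September 27, 2001 (when the grieved event occurs) is December 11, 2001; completed December 10, 2001, before the deadline.
Step 2: 20 days after December 10, 2001 (when the written grievance is presented to the supervisor) is December 30, 2001; done December 11, 2001 — timely.
Step 3: 20 days after December 11, 2001 (when the grievance is advanced to the department head) is December 31, 2001; completed December 20, 2001, before the deadline.
Step 4: the window is 7–21 days after December 20, 2001 (when the grievance is advanced to the Director), so December 27, 2001 through January 10, 2002; December 28, 2001 falls inside that range.
Step 5: the earliest permitted date is 14 days after December 28, 2001 (when a grievance meeting is requested), i.e. January 11, 2002; January 12, 2002 is on or after that date.
Step 6: 47 days after February 8, 2002 (end of the 27-day review period, which began when the grievance is referred to arbitration on January 12, 2002) is March 27, 2002; April 5, 2002 misses that deadline by 9 days.
The analysis stops there.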